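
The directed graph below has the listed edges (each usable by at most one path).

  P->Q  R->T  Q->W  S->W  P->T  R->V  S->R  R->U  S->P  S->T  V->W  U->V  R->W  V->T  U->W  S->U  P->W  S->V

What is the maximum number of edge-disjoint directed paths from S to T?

4

Assign every edge capacity 1; by Menger, the answer equals the max flow.
Path S→T (+1); total 1.
Path S→P→T (+1); total 2.
Path S→R→T (+1); total 3.
Path S→V→T (+1); total 4.
No residual S→T path; max flow = 4.
Certifying cut of size 4: {S→P, S→R, S→T, V→T}.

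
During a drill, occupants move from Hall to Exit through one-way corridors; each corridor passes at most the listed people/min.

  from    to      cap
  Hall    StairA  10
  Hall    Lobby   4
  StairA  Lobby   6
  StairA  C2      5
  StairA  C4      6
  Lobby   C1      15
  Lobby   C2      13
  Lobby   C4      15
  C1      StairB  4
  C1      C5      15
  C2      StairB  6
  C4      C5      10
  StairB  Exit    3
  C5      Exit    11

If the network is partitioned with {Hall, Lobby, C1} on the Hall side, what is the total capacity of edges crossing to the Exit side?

57

Edges leaving {Hall, Lobby, C1}: Hall→StairA (10), Lobby→C2 (13), Lobby→C4 (15), C1→StairB (4), C1→C5 (15).
Cut capacity = 10 + 13 + 15 + 4 + 15 = 57.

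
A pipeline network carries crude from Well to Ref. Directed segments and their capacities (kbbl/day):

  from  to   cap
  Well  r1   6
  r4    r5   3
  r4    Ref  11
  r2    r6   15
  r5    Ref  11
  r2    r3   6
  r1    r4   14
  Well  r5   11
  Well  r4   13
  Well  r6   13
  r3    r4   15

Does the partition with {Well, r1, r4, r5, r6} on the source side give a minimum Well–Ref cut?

Yes — it is a minimum cut (capacity 22).

Given cut capacity: 11 + 11 = 22.
Augment Well→r4→Ref: bottleneck 11, flow now 11.
Augment Well→r5→Ref: bottleneck 11, flow now 22.
No augmenting path remains; maximum flow = 22.
Cut capacity 22 equals the max flow, so it is a minimum cut.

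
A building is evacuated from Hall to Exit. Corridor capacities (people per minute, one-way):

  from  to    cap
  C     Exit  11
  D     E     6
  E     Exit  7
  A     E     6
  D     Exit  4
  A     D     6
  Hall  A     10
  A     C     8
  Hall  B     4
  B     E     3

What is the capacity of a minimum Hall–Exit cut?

13

Augment Hall→A→C→Exit: bottleneck 8, flow now 8.
Augment Hall→A→D→Exit: bottleneck 2, flow now 10.
Augment Hall→B→E→Exit: bottleneck 3, flow now 13.
No augmenting path remains; maximum flow = 13.
By max-flow min-cut, the minimum cut capacity equals the max flow.
In the residual graph, reachable from Hall: {Hall, B}.
Min-cut edges: Hall→A (10), B→E (3); capacity 10 + 3 = 13.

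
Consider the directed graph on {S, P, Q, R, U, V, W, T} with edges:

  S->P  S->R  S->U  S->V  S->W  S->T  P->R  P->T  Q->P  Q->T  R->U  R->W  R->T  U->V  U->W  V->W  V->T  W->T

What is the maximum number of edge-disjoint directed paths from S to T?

5

Assign every edge capacity 1; by Menger, the answer equals the max flow.
Path S→T (+1); total 1.
Path S→P→T (+1); total 2.
Path S→R→T (+1); total 3.
Path S→V→T (+1); total 4.
Path S→W→T (+1); total 5.
No residual S→T path; max flow = 5.
Certifying cut of size 5: {S→P, S→R, S→T, V→T, W→T}.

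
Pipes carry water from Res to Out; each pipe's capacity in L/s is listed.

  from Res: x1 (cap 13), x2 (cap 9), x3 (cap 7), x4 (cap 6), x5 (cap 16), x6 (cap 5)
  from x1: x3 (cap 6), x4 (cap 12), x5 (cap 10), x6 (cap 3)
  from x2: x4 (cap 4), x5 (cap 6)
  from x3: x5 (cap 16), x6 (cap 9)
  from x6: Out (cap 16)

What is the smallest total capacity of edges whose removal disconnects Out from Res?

16

Augment Res→x6→Out: bottleneck 5, flow now 5.
Augment Res→x1→x6→Out: bottleneck 3, flow now 8.
Augment Res→x3→x6→Out: bottleneck 7, flow now 15.
Augment Res→x1→x3→x6→Out: bottleneck 1, flow now 16.
No augmenting path remains; maximum flow = 16.
By max-flow min-cut, the minimum cut capacity equals the max flow.
In the residual graph, reachable from Res: {Res, x1, x2, x3, x4, x5, x6}.
Min-cut edges: x6→Out (16); capacity 16 = 16.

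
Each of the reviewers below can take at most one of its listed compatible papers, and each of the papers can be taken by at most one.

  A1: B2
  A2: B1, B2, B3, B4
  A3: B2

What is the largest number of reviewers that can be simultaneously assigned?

2

Unit-capacity flow: source→left, listed edges, right→sink; max matching = max flow.
Augmenting path A1→B2 (+1); matched 1.
Augmenting path A2→B1 (+1); matched 2.
No augmenting path remains; maximum matching = 2.
König certificate: {A2, B2} is a vertex cover of size 2 (every listed pair touches it), so no matching can be larger.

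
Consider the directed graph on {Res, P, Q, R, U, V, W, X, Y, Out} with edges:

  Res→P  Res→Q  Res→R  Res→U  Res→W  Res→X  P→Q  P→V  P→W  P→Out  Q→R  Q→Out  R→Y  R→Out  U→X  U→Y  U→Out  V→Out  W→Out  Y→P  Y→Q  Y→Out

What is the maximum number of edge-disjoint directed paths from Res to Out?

Assign every edge capacity 1; by Menger, the answer equals the max flow.
Path Res→P→Out (+1); total 1.
Path Res→Q→Out (+1); total 2.
Path Res→R→Out (+1); total 3.
Path Res→U→Out (+1); total 4.
Path Res→W→Out (+1); total 5.
No residual Res→Out path; max flow = 5.
Certifying cut of size 5: {Res→P, Res→Q, Res→R, Res→U, Res→W}.

5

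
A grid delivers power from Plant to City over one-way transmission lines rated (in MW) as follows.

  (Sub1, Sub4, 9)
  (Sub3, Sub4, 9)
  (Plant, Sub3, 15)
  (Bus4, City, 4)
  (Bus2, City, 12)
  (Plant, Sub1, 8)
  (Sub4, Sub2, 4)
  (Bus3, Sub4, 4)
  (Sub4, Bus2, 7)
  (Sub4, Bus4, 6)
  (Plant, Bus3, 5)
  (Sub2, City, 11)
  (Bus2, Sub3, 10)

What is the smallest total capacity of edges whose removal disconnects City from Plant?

15

Augment Plant→Sub3→Sub4→Bus4→City: bottleneck 4, flow now 4.
Augment Plant→Sub3→Sub4→Bus2→City: bottleneck 5, flow now 9.
Augment Plant→Sub1→Sub4→Bus2→City: bottleneck 2, flow now 11.
Augment Plant→Sub1→Sub4→Sub2→City: bottleneck 4, flow now 15.
No augmenting path remains; maximum flow = 15.
By max-flow min-cut, the minimum cut capacity equals the max flow.
In the residual graph, reachable from Plant: {Plant, Sub3, Sub1, Bus3, Sub4, Bus4}.
Min-cut edges: Sub4→Bus2 (7), Sub4→Sub2 (4), Bus4→City (4); capacity 7 + 4 + 4 = 15.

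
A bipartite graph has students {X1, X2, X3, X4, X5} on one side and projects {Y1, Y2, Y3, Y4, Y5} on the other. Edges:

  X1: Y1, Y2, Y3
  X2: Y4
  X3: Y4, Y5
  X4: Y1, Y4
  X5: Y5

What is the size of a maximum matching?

Unit-capacity flow: source→left, listed edges, right→sink; max matching = max flow.
Augmenting path X1→Y1 (+1); matched 1.
Augmenting path X2→Y4 (+1); matched 2.
Augmenting path X3→Y5 (+1); matched 3.
Augmenting path X4→Y1→X1→Y2 (+1); matched 4.
No augmenting path remains; maximum matching = 4.
König certificate: {X1, X4, Y4, Y5} is a vertex cover of size 4 (every listed pair touches it), so no matching can be larger.

4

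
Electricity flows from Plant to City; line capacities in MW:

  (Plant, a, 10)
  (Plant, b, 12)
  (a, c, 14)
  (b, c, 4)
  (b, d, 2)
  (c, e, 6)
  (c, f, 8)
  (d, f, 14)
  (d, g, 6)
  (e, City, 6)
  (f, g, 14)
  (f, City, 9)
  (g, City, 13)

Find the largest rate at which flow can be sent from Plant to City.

Augment Plant→a→c→e→City: bottleneck 6, flow now 6.
Augment Plant→a→c→f→City: bottleneck 4, flow now 10.
Augment Plant→b→c→f→City: bottleneck 4, flow now 14.
Augment Plant→b→d→f→City: bottleneck 1, flow now 15.
Augment Plant→b→d→g→City: bottleneck 1, flow now 16.
No augmenting path remains; maximum flow = 16.
In the residual graph, reachable from Plant: {Plant, b}.
Min-cut edges: Plant→a (10), b→c (4), b→d (2); capacity 10 + 4 + 2 = 16.
This cut is saturated, so no flow can exceed 16.

16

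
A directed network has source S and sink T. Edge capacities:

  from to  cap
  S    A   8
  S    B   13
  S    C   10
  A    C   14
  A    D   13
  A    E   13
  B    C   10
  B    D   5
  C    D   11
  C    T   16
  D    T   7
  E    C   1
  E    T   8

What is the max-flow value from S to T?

31

Augment S→C→T: bottleneck 10, flow now 10.
Augment S→A→C→T: bottleneck 6, flow now 16.
Augment S→A→D→T: bottleneck 2, flow now 18.
Augment S→B→D→T: bottleneck 5, flow now 23.
Augment S→B→C→A→E→T: bottleneck 6, flow now 29. (uses reverse residual edge)
Augment S→B→C→D→A→E→T: bottleneck 2, flow now 31. (uses reverse residual edge)
No augmenting path remains; maximum flow = 31.
In the residual graph, reachable from S: {S}.
Min-cut edges: S→A (8), S→B (13), S→C (10); capacity 8 + 13 + 10 = 31.
This cut is saturated, so no flow can exceed 31.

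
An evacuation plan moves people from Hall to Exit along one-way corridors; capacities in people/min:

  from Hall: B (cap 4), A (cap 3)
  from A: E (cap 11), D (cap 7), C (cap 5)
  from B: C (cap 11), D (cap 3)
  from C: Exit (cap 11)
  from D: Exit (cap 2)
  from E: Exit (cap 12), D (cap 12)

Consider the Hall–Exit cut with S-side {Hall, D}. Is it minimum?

Given cut capacity: 3 + 4 + 2 = 9.
Augment Hall→A→C→Exit: bottleneck 3, flow now 3.
Augment Hall→B→C→Exit: bottleneck 4, flow now 7.
No augmenting path remains; maximum flow = 7.
In the residual graph, reachable from Hall: {Hall}.
Min-cut edges: Hall→A (3), Hall→B (4); capacity 3 + 4 = 7.
Cut capacity 9 exceeds the max flow 7, so it is not minimum.

No — its capacity is 9, but the minimum cut has capacity 7.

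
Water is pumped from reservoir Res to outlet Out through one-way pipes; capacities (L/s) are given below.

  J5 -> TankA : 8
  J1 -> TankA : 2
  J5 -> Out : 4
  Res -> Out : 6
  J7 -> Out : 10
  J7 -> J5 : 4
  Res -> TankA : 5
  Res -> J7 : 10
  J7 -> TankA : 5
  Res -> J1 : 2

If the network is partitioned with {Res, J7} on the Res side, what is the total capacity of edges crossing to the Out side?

Edges leaving {Res, J7}: Res→J1 (2), Res→TankA (5), Res→Out (6), J7→J5 (4), J7→TankA (5), J7→Out (10).
Cut capacity = 2 + 5 + 6 + 4 + 5 + 10 = 32.

32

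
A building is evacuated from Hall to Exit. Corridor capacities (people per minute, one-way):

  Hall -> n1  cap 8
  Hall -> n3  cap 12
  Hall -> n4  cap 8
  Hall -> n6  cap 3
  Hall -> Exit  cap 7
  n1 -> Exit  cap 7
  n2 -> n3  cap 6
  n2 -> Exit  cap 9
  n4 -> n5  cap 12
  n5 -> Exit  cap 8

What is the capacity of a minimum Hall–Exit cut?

Augment Hall→Exit: bottleneck 7, flow now 7.
Augment Hall→n1→Exit: bottleneck 7, flow now 14.
Augment Hall→n4→n5→Exit: bottleneck 8, flow now 22.
No augmenting path remains; maximum flow = 22.
By max-flow min-cut, the minimum cut capacity equals the max flow.
In the residual graph, reachable from Hall: {Hall, n1, n3, n6}.
Min-cut edges: Hall→n4 (8), Hall→Exit (7), n1→Exit (7); capacity 8 + 7 + 7 = 22.

22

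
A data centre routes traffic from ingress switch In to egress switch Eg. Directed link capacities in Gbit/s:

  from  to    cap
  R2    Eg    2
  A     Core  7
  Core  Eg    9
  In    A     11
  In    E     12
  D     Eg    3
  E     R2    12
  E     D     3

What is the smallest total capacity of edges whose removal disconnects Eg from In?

12

Augment In→A→Core→Eg: bottleneck 7, flow now 7.
Augment In→E→D→Eg: bottleneck 3, flow now 10.
Augment In→E→R2→Eg: bottleneck 2, flow now 12.
No augmenting path remains; maximum flow = 12.
By max-flow min-cut, the minimum cut capacity equals the max flow.
In the residual graph, reachable from In: {In, A, E, R2}.
Min-cut edges: A→Core (7), E→D (3), R2→Eg (2); capacity 7 + 3 + 2 = 12.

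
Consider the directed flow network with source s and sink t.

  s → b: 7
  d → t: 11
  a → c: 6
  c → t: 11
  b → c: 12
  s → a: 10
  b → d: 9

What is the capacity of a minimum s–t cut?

13

Augment s→a→c→t: bottleneck 6, flow now 6.
Augment s→b→c→t: bottleneck 5, flow now 11.
Augment s→b→d→t: bottleneck 2, flow now 13.
No augmenting path remains; maximum flow = 13.
By max-flow min-cut, the minimum cut capacity equals the max flow.
In the residual graph, reachable from s: {s, a}.
Min-cut edges: s→b (7), a→c (6); capacity 7 + 6 = 13.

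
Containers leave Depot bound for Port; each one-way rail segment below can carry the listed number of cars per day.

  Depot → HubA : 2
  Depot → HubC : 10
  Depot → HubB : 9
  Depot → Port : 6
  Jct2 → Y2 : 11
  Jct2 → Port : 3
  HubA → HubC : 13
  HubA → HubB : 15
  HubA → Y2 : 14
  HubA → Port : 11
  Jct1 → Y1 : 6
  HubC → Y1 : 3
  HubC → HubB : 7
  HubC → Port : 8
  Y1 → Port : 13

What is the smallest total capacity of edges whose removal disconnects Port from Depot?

Augment Depot→Port: bottleneck 6, flow now 6.
Augment Depot→HubA→Port: bottleneck 2, flow now 8.
Augment Depot→HubC→Port: bottleneck 8, flow now 16.
Augment Depot→HubC→Y1→Port: bottleneck 2, flow now 18.
No augmenting path remains; maximum flow = 18.
By max-flow min-cut, the minimum cut capacity equals the max flow.
In the residual graph, reachable from Depot: {Depot, HubB}.
Min-cut edges: Depot→HubA (2), Depot→HubC (10), Depot→Port (6); capacity 2 + 10 + 6 = 18.

18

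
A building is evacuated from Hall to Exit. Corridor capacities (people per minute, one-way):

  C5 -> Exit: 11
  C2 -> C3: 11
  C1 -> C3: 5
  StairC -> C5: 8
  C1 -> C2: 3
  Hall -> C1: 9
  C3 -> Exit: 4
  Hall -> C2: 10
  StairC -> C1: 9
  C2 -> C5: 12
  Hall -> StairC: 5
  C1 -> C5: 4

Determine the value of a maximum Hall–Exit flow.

Augment Hall→C1→C5→Exit: bottleneck 4, flow now 4.
Augment Hall→C1→C3→Exit: bottleneck 4, flow now 8.
Augment Hall→StairC→C5→Exit: bottleneck 5, flow now 13.
Augment Hall→C2→C5→Exit: bottleneck 2, flow now 15.
No augmenting path remains; maximum flow = 15.
In the residual graph, reachable from Hall: {Hall, C1, StairC, C2, C5, C3}.
Min-cut edges: C5→Exit (11), C3→Exit (4); capacity 11 + 4 = 15.
This cut is saturated, so no flow can exceed 15.

15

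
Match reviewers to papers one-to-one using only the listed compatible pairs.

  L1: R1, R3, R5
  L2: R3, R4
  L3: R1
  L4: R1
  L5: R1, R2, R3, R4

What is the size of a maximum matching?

Unit-capacity flow: source→left, listed edges, right→sink; max matching = max flow.
Augmenting path L1→R1 (+1); matched 1.
Augmenting path L2→R3 (+1); matched 2.
Augmenting path L5→R2 (+1); matched 3.
Augmenting path L3→R1→L1→R5 (+1); matched 4.
No augmenting path remains; maximum matching = 4.
König certificate: {L1, L2, L5, R1} is a vertex cover of size 4 (every listed pair touches it), so no matching can be larger.

4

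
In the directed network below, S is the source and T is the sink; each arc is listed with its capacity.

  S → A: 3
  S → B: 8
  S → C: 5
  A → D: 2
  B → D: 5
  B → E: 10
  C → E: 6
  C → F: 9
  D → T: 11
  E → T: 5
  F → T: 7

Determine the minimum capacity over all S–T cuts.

15

Augment S→A→D→T: bottleneck 2, flow now 2.
Augment S→B→D→T: bottleneck 5, flow now 7.
Augment S→B→E→T: bottleneck 3, flow now 10.
Augment S→C→E→T: bottleneck 2, flow now 12.
Augment S→C→F→T: bottleneck 3, flow now 15.
No augmenting path remains; maximum flow = 15.
By max-flow min-cut, the minimum cut capacity equals the max flow.
In the residual graph, reachable from S: {S, A}.
Min-cut edges: S→B (8), S→C (5), A→D (2); capacity 8 + 5 + 2 = 15.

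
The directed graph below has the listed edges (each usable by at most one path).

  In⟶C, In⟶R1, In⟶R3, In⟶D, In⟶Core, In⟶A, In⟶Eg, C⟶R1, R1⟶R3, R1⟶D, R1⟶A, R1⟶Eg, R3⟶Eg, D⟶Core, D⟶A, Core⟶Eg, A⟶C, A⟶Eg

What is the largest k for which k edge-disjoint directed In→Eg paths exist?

Assign every edge capacity 1; by Menger, the answer equals the max flow.
Path In→Eg (+1); total 1.
Path In→R1→Eg (+1); total 2.
Path In→R3→Eg (+1); total 3.
Path In→Core→Eg (+1); total 4.
Path In→A→Eg (+1); total 5.
No residual In→Eg path; max flow = 5.
Certifying cut of size 5: {A→Eg, Core→Eg, In→Eg, R1→Eg, R3→Eg}.

5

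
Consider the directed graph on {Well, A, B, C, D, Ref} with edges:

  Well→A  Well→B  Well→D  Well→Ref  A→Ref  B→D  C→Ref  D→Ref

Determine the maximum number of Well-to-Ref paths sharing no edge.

3

Assign every edge capacity 1; by Menger, the answer equals the max flow.
Path Well→Ref (+1); total 1.
Path Well→A→Ref (+1); total 2.
Path Well→D→Ref (+1); total 3.
No residual Well→Ref path; max flow = 3.
Certifying cut of size 3: {D→Ref, Well→A, Well→Ref}.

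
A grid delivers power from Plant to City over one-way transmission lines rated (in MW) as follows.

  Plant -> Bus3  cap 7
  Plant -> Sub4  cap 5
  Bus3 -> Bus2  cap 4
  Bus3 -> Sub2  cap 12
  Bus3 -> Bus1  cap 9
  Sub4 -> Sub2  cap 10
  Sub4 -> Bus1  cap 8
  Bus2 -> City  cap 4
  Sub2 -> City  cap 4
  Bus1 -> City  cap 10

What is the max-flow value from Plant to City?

Augment Plant→Bus3→Bus2→City: bottleneck 4, flow now 4.
Augment Plant→Bus3→Sub2→City: bottleneck 3, flow now 7.
Augment Plant→Sub4→Sub2→City: bottleneck 1, flow now 8.
Augment Plant→Sub4→Bus1→City: bottleneck 4, flow now 12.
No augmenting path remains; maximum flow = 12.
In the residual graph, reachable from Plant: {Plant}.
Min-cut edges: Plant→Bus3 (7), Plant→Sub4 (5); capacity 7 + 5 = 12.
This cut is saturated, so no flow can exceed 12.

12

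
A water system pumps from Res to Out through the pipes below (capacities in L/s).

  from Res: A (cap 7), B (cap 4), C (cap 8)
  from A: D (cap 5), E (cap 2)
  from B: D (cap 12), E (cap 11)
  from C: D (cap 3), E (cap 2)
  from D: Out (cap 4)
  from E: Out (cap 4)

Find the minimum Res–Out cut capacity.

8

Augment Res→A→D→Out: bottleneck 4, flow now 4.
Augment Res→A→E→Out: bottleneck 2, flow now 6.
Augment Res→B→E→Out: bottleneck 2, flow now 8.
No augmenting path remains; maximum flow = 8.
By max-flow min-cut, the minimum cut capacity equals the max flow.
In the residual graph, reachable from Res: {Res, A, B, C, D, E}.
Min-cut edges: D→Out (4), E→Out (4); capacity 4 + 4 = 8.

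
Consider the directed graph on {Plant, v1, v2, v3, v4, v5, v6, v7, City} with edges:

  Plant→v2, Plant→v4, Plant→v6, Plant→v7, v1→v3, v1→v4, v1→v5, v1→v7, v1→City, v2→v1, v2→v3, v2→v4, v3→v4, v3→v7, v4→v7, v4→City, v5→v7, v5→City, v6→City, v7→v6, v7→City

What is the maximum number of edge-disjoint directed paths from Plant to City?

Assign every edge capacity 1; by Menger, the answer equals the max flow.
Path Plant→v4→City (+1); total 1.
Path Plant→v6→City (+1); total 2.
Path Plant→v7→City (+1); total 3.
Path Plant→v2→v1→City (+1); total 4.
No residual Plant→City path; max flow = 4.
Certifying cut of size 4: {Plant→v2, Plant→v4, Plant→v6, Plant→v7}.

4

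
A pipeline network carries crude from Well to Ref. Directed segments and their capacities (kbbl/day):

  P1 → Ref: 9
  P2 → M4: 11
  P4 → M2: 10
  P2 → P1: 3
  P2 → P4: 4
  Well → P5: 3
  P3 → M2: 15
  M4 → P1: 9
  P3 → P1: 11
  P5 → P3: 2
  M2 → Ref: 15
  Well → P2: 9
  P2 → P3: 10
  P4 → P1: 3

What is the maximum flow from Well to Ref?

11

Augment Well→P2→P1→Ref: bottleneck 3, flow now 3.
Augment Well→P2→P4→M2→Ref: bottleneck 4, flow now 7.
Augment Well→P2→M4→P1→Ref: bottleneck 2, flow now 9.
Augment Well→P5→P3→M2→Ref: bottleneck 2, flow now 11.
No augmenting path remains; maximum flow = 11.
In the residual graph, reachable from Well: {Well, P5}.
Min-cut edges: Well→P2 (9), P5→P3 (2); capacity 9 + 2 = 11.
This cut is saturated, so no flow can exceed 11.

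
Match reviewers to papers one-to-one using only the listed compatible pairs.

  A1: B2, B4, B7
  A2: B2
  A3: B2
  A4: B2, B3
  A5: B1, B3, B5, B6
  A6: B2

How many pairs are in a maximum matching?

4

Unit-capacity flow: source→left, listed edges, right→sink; max matching = max flow.
Augmenting path A1→B2 (+1); matched 1.
Augmenting path A4→B3 (+1); matched 2.
Augmenting path A5→B1 (+1); matched 3.
Augmenting path A2→B2→A1→B4 (+1); matched 4.
No augmenting path remains; maximum matching = 4.
König certificate: {A1, A4, A5, B2} is a vertex cover of size 4 (every listed pair touches it), so no matching can be larger.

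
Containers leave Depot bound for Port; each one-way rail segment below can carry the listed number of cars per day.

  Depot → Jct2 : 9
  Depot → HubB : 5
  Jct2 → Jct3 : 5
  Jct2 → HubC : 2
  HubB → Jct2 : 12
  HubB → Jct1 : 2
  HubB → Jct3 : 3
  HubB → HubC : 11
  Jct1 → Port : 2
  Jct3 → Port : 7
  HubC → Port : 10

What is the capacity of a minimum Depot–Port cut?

Augment Depot→Jct2→Jct3→Port: bottleneck 5, flow now 5.
Augment Depot→Jct2→HubC→Port: bottleneck 2, flow now 7.
Augment Depot→HubB→Jct1→Port: bottleneck 2, flow now 9.
Augment Depot→HubB→Jct3→Port: bottleneck 2, flow now 11.
Augment Depot→HubB→HubC→Port: bottleneck 1, flow now 12.
No augmenting path remains; maximum flow = 12.
By max-flow min-cut, the minimum cut capacity equals the max flow.
In the residual graph, reachable from Depot: {Depot, Jct2}.
Min-cut edges: Depot→HubB (5), Jct2→Jct3 (5), Jct2→HubC (2); capacity 5 + 5 + 2 = 12.

12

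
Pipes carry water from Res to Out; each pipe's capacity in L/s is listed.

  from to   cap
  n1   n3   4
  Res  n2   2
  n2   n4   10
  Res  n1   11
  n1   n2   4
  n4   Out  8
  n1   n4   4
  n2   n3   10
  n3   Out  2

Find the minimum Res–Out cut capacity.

10

Augment Res→n1→n3→Out: bottleneck 2, flow now 2.
Augment Res→n1→n4→Out: bottleneck 4, flow now 6.
Augment Res→n2→n4→Out: bottleneck 2, flow now 8.
Augment Res→n1→n2→n4→Out: bottleneck 2, flow now 10.
No augmenting path remains; maximum flow = 10.
By max-flow min-cut, the minimum cut capacity equals the max flow.
In the residual graph, reachable from Res: {Res, n1, n2, n3, n4}.
Min-cut edges: n3→Out (2), n4→Out (8); capacity 2 + 8 = 10.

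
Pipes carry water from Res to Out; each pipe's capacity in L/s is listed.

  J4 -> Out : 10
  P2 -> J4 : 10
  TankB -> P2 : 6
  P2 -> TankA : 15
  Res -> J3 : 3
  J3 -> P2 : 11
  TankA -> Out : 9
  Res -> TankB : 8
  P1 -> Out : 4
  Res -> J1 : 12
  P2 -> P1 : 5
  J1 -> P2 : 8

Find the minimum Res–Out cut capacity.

17

Augment Res→J1→P2→TankA→Out: bottleneck 8, flow now 8.
Augment Res→J3→P2→TankA→Out: bottleneck 1, flow now 9.
Augment Res→J3→P2→J4→Out: bottleneck 2, flow now 11.
Augment Res→TankB→P2→J4→Out: bottleneck 6, flow now 17.
No augmenting path remains; maximum flow = 17.
By max-flow min-cut, the minimum cut capacity equals the max flow.
In the residual graph, reachable from Res: {Res, J1, TankB}.
Min-cut edges: Res→J3 (3), J1→P2 (8), TankB→P2 (6); capacity 3 + 8 + 6 = 17.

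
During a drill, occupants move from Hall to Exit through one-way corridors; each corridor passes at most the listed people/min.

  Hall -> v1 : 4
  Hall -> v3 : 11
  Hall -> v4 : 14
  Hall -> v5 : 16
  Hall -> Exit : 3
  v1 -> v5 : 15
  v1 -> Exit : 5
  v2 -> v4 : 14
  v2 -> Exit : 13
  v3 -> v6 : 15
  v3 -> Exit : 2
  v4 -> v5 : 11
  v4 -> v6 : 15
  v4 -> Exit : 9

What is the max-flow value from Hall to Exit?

Augment Hall→Exit: bottleneck 3, flow now 3.
Augment Hall→v1→Exit: bottleneck 4, flow now 7.
Augment Hall→v3→Exit: bottleneck 2, flow now 9.
Augment Hall→v4→Exit: bottleneck 9, flow now 18.
No augmenting path remains; maximum flow = 18.
In the residual graph, reachable from Hall: {Hall, v3, v4, v5, v6}.
Min-cut edges: Hall→v1 (4), Hall→Exit (3), v3→Exit (2), v4→Exit (9); capacity 4 + 3 + 2 + 9 = 18.
This cut is saturated, so no flow can exceed 18.

18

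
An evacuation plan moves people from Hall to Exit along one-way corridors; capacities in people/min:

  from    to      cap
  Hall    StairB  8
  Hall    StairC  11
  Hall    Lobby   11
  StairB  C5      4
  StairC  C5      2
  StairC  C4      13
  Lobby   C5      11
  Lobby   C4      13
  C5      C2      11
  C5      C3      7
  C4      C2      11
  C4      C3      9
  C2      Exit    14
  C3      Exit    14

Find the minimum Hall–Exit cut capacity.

Augment Hall→StairB→C5→C2→Exit: bottleneck 4, flow now 4.
Augment Hall→StairC→C5→C2→Exit: bottleneck 2, flow now 6.
Augment Hall→StairC→C4→C2→Exit: bottleneck 8, flow now 14.
Augment Hall→StairC→C4→C3→Exit: bottleneck 1, flow now 15.
Augment Hall→Lobby→C5→C3→Exit: bottleneck 7, flow now 22.
Augment Hall→Lobby→C4→C3→Exit: bottleneck 4, flow now 26.
No augmenting path remains; maximum flow = 26.
By max-flow min-cut, the minimum cut capacity equals the max flow.
In the residual graph, reachable from Hall: {Hall, StairB}.
Min-cut edges: Hall→StairC (11), Hall→Lobby (11), StairB→C5 (4); capacity 11 + 11 + 4 = 26.

26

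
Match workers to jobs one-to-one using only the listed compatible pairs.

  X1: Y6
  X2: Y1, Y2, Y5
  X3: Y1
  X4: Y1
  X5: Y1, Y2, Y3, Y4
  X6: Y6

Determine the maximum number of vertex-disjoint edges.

4

Unit-capacity flow: source→left, listed edges, right→sink; max matching = max flow.
Augmenting path X1→Y6 (+1); matched 1.
Augmenting path X2→Y1 (+1); matched 2.
Augmenting path X5→Y2 (+1); matched 3.
Augmenting path X3→Y1→X2→Y5 (+1); matched 4.
No augmenting path remains; maximum matching = 4.
König certificate: {X2, X5, Y1, Y6} is a vertex cover of size 4 (every listed pair touches it), so no matching can be larger.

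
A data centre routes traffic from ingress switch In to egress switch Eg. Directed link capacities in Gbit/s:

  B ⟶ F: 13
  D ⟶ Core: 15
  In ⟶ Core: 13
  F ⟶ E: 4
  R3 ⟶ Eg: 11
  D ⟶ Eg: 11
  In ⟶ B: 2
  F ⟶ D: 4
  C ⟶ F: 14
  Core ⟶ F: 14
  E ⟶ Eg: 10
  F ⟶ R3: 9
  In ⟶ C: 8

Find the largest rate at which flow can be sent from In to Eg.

Augment In→C→F→E→Eg: bottleneck 4, flow now 4.
Augment In→C→F→R3→Eg: bottleneck 4, flow now 8.
Augment In→Core→F→R3→Eg: bottleneck 5, flow now 13.
Augment In→Core→F→D→Eg: bottleneck 4, flow now 17.
No augmenting path remains; maximum flow = 17.
In the residual graph, reachable from In: {In, C, Core, B, F}.
Min-cut edges: F→E (4), F→R3 (9), F→D (4); capacity 4 + 9 + 4 = 17.
This cut is saturated, so no flow can exceed 17.

17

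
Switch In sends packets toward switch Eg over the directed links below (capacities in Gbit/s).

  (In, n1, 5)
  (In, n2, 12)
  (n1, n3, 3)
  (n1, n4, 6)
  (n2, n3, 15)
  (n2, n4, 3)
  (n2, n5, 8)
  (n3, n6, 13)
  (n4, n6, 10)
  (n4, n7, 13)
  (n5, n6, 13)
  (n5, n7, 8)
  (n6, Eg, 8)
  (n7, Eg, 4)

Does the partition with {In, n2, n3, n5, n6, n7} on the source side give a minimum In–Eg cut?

No — its capacity is 20, but the minimum cut has capacity 12.

Given cut capacity: 5 + 3 + 8 + 4 = 20.
Augment In→n1→n3→n6→Eg: bottleneck 3, flow now 3.
Augment In→n1→n4→n6→Eg: bottleneck 2, flow now 5.
Augment In→n2→n3→n6→Eg: bottleneck 3, flow now 8.
Augment In→n2→n4→n7→Eg: bottleneck 3, flow now 11.
Augment In→n2→n5→n7→Eg: bottleneck 1, flow now 12.
No augmenting path remains; maximum flow = 12.
In the residual graph, reachable from In: {In, n1, n2, n3, n4, n5, n6, n7}.
Min-cut edges: n6→Eg (8), n7→Eg (4); capacity 8 + 4 = 12.
Cut capacity 20 exceeds the max flow 12, so it is not minimum.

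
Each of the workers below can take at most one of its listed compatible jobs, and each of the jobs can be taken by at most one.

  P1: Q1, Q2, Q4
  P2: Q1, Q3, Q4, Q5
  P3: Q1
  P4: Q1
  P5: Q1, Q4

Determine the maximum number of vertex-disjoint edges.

4

Unit-capacity flow: source→left, listed edges, right→sink; max matching = max flow.
Augmenting path P1→Q1 (+1); matched 1.
Augmenting path P2→Q3 (+1); matched 2.
Augmenting path P5→Q4 (+1); matched 3.
Augmenting path P3→Q1→P1→Q2 (+1); matched 4.
No augmenting path remains; maximum matching = 4.
König certificate: {P1, P2, P5, Q1} is a vertex cover of size 4 (every listed pair touches it), so no matching can be larger.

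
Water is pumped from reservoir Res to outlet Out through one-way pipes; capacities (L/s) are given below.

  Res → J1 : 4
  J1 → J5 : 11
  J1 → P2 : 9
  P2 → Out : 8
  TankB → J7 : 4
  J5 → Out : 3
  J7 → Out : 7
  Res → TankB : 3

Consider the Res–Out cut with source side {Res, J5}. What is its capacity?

10

Edges leaving {Res, J5}: Res→TankB (3), Res→J1 (4), J5→Out (3).
Cut capacity = 3 + 4 + 3 = 10.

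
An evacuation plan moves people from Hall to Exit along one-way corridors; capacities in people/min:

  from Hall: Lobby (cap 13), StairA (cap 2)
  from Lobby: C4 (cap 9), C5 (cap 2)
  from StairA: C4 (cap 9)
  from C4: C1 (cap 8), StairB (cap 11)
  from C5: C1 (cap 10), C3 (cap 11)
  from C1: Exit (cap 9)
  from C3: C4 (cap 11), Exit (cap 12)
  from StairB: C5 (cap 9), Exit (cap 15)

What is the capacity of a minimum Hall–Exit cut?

13

Augment Hall→Lobby→C4→C1→Exit: bottleneck 8, flow now 8.
Augment Hall→Lobby→C4→StairB→Exit: bottleneck 1, flow now 9.
Augment Hall→Lobby→C5→C1→Exit: bottleneck 1, flow now 10.
Augment Hall→Lobby→C5→C3→Exit: bottleneck 1, flow now 11.
Augment Hall→StairA→C4→StairB→Exit: bottleneck 2, flow now 13.
No augmenting path remains; maximum flow = 13.
By max-flow min-cut, the minimum cut capacity equals the max flow.
In the residual graph, reachable from Hall: {Hall, Lobby}.
Min-cut edges: Hall→StairA (2), Lobby→C4 (9), Lobby→C5 (2); capacity 2 + 9 + 2 = 13.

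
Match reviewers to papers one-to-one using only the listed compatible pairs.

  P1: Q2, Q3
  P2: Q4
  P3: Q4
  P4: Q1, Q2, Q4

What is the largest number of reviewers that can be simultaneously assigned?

Unit-capacity flow: source→left, listed edges, right→sink; max matching = max flow.
Augmenting path P1→Q2 (+1); matched 1.
Augmenting path P2→Q4 (+1); matched 2.
Augmenting path P4→Q1 (+1); matched 3.
No augmenting path remains; maximum matching = 3.
König certificate: {P1, P4, Q4} is a vertex cover of size 3 (every listed pair touches it), so no matching can be larger.

3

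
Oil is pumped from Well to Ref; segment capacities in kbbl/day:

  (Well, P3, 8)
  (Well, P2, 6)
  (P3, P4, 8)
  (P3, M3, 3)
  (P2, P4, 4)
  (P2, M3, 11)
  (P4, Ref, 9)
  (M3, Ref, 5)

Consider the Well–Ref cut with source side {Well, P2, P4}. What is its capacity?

28

Edges leaving {Well, P2, P4}: Well→P3 (8), P2→M3 (11), P4→Ref (9).
Cut capacity = 8 + 11 + 9 = 28.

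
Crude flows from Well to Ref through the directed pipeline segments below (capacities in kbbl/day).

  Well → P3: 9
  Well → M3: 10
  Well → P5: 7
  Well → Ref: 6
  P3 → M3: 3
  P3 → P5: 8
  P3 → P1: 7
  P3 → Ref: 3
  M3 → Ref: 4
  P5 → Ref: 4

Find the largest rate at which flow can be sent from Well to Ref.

Augment Well→Ref: bottleneck 6, flow now 6.
Augment Well→P3→Ref: bottleneck 3, flow now 9.
Augment Well→M3→Ref: bottleneck 4, flow now 13.
Augment Well→P5→Ref: bottleneck 4, flow now 17.
No augmenting path remains; maximum flow = 17.
In the residual graph, reachable from Well: {Well, P3, M3, P5, P1}.
Min-cut edges: Well→Ref (6), P3→Ref (3), M3→Ref (4), P5→Ref (4); capacity 6 + 3 + 4 + 4 = 17.
This cut is saturated, so no flow can exceed 17.

17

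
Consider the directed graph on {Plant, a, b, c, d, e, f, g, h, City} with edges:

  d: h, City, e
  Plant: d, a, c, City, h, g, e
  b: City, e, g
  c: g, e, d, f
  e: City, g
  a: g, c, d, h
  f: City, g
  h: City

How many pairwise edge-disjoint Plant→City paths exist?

5

Assign every edge capacity 1; by Menger, the answer equals the max flow.
Path Plant→City (+1); total 1.
Path Plant→d→City (+1); total 2.
Path Plant→e→City (+1); total 3.
Path Plant→h→City (+1); total 4.
Path Plant→c→f→City (+1); total 5.
No residual Plant→City path; max flow = 5.
Certifying cut of size 5: {Plant→City, c→f, d→City, e→City, h→City}.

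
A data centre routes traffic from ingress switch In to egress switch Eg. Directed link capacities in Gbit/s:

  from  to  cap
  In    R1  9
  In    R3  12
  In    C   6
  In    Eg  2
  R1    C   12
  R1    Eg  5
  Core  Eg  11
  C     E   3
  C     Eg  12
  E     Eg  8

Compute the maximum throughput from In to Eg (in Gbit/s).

Augment In→Eg: bottleneck 2, flow now 2.
Augment In→R1→Eg: bottleneck 5, flow now 7.
Augment In→C→Eg: bottleneck 6, flow now 13.
Augment In→R1→C→Eg: bottleneck 4, flow now 17.
No augmenting path remains; maximum flow = 17.
In the residual graph, reachable from In: {In, R3}.
Min-cut edges: In→R1 (9), In→C (6), In→Eg (2); capacity 9 + 6 + 2 = 17.
This cut is saturated, so no flow can exceed 17.

17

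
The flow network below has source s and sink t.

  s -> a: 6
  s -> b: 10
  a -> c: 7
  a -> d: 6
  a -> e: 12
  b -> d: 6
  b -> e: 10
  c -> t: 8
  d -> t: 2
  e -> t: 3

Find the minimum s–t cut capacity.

Augment s→a→c→t: bottleneck 6, flow now 6.
Augment s→b→d→t: bottleneck 2, flow now 8.
Augment s→b→e→t: bottleneck 3, flow now 11.
No augmenting path remains; maximum flow = 11.
By max-flow min-cut, the minimum cut capacity equals the max flow.
In the residual graph, reachable from s: {s, b, d, e}.
Min-cut edges: s→a (6), d→t (2), e→t (3); capacity 6 + 2 + 3 = 11.

11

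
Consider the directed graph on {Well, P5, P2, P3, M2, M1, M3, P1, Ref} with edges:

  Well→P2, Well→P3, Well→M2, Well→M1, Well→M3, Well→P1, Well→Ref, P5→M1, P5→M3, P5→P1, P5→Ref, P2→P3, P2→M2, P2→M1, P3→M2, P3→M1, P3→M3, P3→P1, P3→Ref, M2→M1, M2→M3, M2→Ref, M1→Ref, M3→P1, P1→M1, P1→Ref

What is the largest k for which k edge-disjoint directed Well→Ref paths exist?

Assign every edge capacity 1; by Menger, the answer equals the max flow.
Path Well→Ref (+1); total 1.
Path Well→P3→Ref (+1); total 2.
Path Well→M2→Ref (+1); total 3.
Path Well→M1→Ref (+1); total 4.
Path Well→P1→Ref (+1); total 5.
No residual Well→Ref path; max flow = 5.
Certifying cut of size 5: {M1→Ref, M2→Ref, P1→Ref, P3→Ref, Well→Ref}.

5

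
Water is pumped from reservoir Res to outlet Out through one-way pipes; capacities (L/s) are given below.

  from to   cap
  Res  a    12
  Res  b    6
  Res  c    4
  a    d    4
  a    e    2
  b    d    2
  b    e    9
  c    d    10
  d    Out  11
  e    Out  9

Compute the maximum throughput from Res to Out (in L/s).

16

Augment Res→a→d→Out: bottleneck 4, flow now 4.
Augment Res→a→e→Out: bottleneck 2, flow now 6.
Augment Res→b→d→Out: bottleneck 2, flow now 8.
Augment Res→b→e→Out: bottleneck 4, flow now 12.
Augment Res→c→d→Out: bottleneck 4, flow now 16.
No augmenting path remains; maximum flow = 16.
In the residual graph, reachable from Res: {Res, a}.
Min-cut edges: Res→b (6), Res→c (4), a→d (4), a→e (2); capacity 6 + 4 + 4 + 2 = 16.
This cut is saturated, so no flow can exceed 16.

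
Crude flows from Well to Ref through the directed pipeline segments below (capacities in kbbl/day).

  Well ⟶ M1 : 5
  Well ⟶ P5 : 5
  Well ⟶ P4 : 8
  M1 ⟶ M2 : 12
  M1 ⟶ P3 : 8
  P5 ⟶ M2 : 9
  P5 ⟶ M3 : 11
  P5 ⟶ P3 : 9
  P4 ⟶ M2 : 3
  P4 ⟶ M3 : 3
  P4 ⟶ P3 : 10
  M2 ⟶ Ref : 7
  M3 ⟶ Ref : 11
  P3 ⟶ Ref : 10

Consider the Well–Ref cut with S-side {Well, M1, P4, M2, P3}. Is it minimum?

No — its capacity is 25, but the minimum cut has capacity 18.

Given cut capacity: 5 + 3 + 7 + 10 = 25.
Augment Well→M1→M2→Ref: bottleneck 5, flow now 5.
Augment Well→P5→M2→Ref: bottleneck 2, flow now 7.
Augment Well→P5→M3→Ref: bottleneck 3, flow now 10.
Augment Well→P4→M3→Ref: bottleneck 3, flow now 13.
Augment Well→P4→P3→Ref: bottleneck 5, flow now 18.
No augmenting path remains; maximum flow = 18.
In the residual graph, reachable from Well: {Well}.
Min-cut edges: Well→M1 (5), Well→P5 (5), Well→P4 (8); capacity 5 + 5 + 8 = 18.
Cut capacity 25 exceeds the max flow 18, so it is not minimum.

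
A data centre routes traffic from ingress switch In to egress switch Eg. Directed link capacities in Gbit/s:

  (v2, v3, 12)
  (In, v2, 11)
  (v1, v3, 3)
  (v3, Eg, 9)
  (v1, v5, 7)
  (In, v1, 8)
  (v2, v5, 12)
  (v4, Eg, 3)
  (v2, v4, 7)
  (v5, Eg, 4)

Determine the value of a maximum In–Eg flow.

Augment In→v1→v3→Eg: bottleneck 3, flow now 3.
Augment In→v1→v5→Eg: bottleneck 4, flow now 7.
Augment In→v2→v3→Eg: bottleneck 6, flow now 13.
Augment In→v2→v4→Eg: bottleneck 3, flow now 16.
No augmenting path remains; maximum flow = 16.
In the residual graph, reachable from In: {In, v1, v2, v3, v4, v5}.
Min-cut edges: v3→Eg (9), v4→Eg (3), v5→Eg (4); capacity 9 + 3 + 4 = 16.
This cut is saturated, so no flow can exceed 16.

16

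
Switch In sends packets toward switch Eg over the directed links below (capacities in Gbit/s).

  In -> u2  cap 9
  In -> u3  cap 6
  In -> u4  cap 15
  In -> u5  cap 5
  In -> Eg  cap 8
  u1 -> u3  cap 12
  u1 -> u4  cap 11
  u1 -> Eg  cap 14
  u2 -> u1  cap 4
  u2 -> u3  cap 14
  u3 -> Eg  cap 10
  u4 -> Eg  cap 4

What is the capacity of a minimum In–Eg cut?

26

Augment In→Eg: bottleneck 8, flow now 8.
Augment In→u3→Eg: bottleneck 6, flow now 14.
Augment In→u4→Eg: bottleneck 4, flow now 18.
Augment In→u2→u1→Eg: bottleneck 4, flow now 22.
Augment In→u2→u3→Eg: bottleneck 4, flow now 26.
No augmenting path remains; maximum flow = 26.
By max-flow min-cut, the minimum cut capacity equals the max flow.
In the residual graph, reachable from In: {In, u2, u3, u4, u5}.
Min-cut edges: In→Eg (8), u2→u1 (4), u3→Eg (10), u4→Eg (4); capacity 8 + 4 + 10 + 4 = 26.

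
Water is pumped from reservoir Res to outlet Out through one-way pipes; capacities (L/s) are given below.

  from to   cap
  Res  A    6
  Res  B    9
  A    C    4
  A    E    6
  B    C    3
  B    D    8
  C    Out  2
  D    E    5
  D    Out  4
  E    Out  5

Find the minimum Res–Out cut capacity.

Augment Res→A→C→Out: bottleneck 2, flow now 2.
Augment Res→A→E→Out: bottleneck 4, flow now 6.
Augment Res→B→D→Out: bottleneck 4, flow now 10.
Augment Res→B→D→E→Out: bottleneck 1, flow now 11.
No augmenting path remains; maximum flow = 11.
By max-flow min-cut, the minimum cut capacity equals the max flow.
In the residual graph, reachable from Res: {Res, A, B, C, D, E}.
Min-cut edges: C→Out (2), D→Out (4), E→Out (5); capacity 2 + 4 + 5 = 11.

11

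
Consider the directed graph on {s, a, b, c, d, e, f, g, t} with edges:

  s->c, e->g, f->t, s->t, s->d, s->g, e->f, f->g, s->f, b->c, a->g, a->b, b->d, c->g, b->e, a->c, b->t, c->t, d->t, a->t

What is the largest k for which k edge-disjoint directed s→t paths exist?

Assign every edge capacity 1; by Menger, the answer equals the max flow.
Path s→t (+1); total 1.
Path s→c→t (+1); total 2.
Path s→d→t (+1); total 3.
Path s→f→t (+1); total 4.
No residual s→t path; max flow = 4.
Certifying cut of size 4: {s→c, s→d, s→f, s→t}.

4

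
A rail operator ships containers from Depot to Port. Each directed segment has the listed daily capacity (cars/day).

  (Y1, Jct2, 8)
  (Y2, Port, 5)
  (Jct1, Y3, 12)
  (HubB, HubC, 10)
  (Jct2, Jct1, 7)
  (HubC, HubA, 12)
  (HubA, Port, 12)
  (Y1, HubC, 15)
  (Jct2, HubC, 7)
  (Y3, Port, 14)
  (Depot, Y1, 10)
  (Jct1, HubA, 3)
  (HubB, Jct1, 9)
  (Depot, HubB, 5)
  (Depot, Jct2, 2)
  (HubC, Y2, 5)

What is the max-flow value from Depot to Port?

17

Augment Depot→Y1→HubC→Y2→Port: bottleneck 5, flow now 5.
Augment Depot→Y1→HubC→HubA→Port: bottleneck 5, flow now 10.
Augment Depot→Jct2→Jct1→HubA→Port: bottleneck 2, flow now 12.
Augment Depot→HubB→Jct1→HubA→Port: bottleneck 1, flow now 13.
Augment Depot→HubB→Jct1→Y3→Port: bottleneck 4, flow now 17.
No augmenting path remains; maximum flow = 17.
In the residual graph, reachable from Depot: {Depot}.
Min-cut edges: Depot→Y1 (10), Depot→Jct2 (2), Depot→HubB (5); capacity 10 + 2 + 5 = 17.
This cut is saturated, so no flow can exceed 17.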